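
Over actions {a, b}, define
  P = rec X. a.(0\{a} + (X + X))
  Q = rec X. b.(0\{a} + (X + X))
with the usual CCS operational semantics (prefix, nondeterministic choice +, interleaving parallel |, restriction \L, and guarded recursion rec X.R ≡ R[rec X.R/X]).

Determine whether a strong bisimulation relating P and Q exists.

NO

P's transition system — 2 states:
  m0 = rec X. a.(0\{a} + (X + X)) | --a--▸ m1
  m1 = 0\{a} + ((rec X. a.(0\{a} + (X + X))) + (rec X. a.(0\{a} + (X + X)))) | --a--▸ m1
Q's transition system — 2 states:
  n0 = rec X. b.(0\{a} + (X + X)) | --b--▸ n1
  n1 = 0\{a} + ((rec X. b.(0\{a} + (X + X))) + (rec X. b.(0\{a} + (X + X)))) | --b--▸ n1
Bisimilarity quotient blocks:
  B0 = {m0, m1}
  B1 = {n0, n1}
m0 ∈ B0, n0 ∈ B1 → different blocks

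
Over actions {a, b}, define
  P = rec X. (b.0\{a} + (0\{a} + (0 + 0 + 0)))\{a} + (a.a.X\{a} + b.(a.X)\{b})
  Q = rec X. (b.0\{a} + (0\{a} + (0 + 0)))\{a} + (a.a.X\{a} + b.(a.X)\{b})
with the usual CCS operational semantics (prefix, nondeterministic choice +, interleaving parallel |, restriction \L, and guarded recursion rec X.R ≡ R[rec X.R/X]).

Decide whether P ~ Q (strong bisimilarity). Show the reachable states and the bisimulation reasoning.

Reachable graph of P (10 states):
  u0 = rec X. (b.0\{a} + (0\{a} + (0 + 0 + 0)))\{a} + (a.a.X\{a} + b.(a.X)\{b}) has moves —a→ u1, —b→ u2, —b→ u3
  u1 = a.(rec X. (b.0\{a} + (0\{a} + (0 + 0 + 0)))\{a} + (a.a.X\{a} + b.(a.X)\{b}))\{a} has moves —a→ u4
  u2 = (a.(rec X. (b.0\{a} + (0\{a} + (0 + 0 + 0)))\{a} + (a.a.X\{a} + b.(a.X)\{b})))\{b} has moves —a→ u5
  u3 = 0\{a}\{a} has moves ∅
  u4 = (rec X. (b.0\{a} + (0\{a} + (0 + 0 + 0)))\{a} + (a.a.X\{a} + b.(a.X)\{b}))\{a} has moves —b→ u6, —b→ u7
  u5 = (rec X. (b.0\{a} + (0\{a} + (0 + 0 + 0)))\{a} + (a.a.X\{a} + b.(a.X)\{b}))\{b} has moves —a→ u8
  u6 = (a.(rec X. (b.0\{a} + (0\{a} + (0 + 0 + 0)))\{a} + (a.a.X\{a} + b.(a.X)\{b})))\{b}\{a} has moves ∅
  u7 = 0\{a}\{a}\{a} has moves ∅
  u8 = (a.(rec X. (b.0\{a} + (0\{a} + (0 + 0 + 0)))\{a} + (a.a.X\{a} + b.(a.X)\{b}))\{a})\{b} has moves —a→ u9
  u9 = (rec X. (b.0\{a} + (0\{a} + (0 + 0 + 0)))\{a} + (a.a.X\{a} + b.(a.X)\{b}))\{a}\{b} has moves ∅
Reachable graph of Q (10 states):
  v0 = rec X. (b.0\{a} + (0\{a} + (0 + 0)))\{a} + (a.a.X\{a} + b.(a.X)\{b}) has moves —a→ v1, —b→ v2, —b→ v3
  v1 = a.(rec X. (b.0\{a} + (0\{a} + (0 + 0)))\{a} + (a.a.X\{a} + b.(a.X)\{b}))\{a} has moves —a→ v4
  v2 = (a.(rec X. (b.0\{a} + (0\{a} + (0 + 0)))\{a} + (a.a.X\{a} + b.(a.X)\{b})))\{b} has moves —a→ v5
  v3 = 0\{a}\{a} has moves ∅
  v4 = (rec X. (b.0\{a} + (0\{a} + (0 + 0)))\{a} + (a.a.X\{a} + b.(a.X)\{b}))\{a} has moves —b→ v6, —b→ v7
  v5 = (rec X. (b.0\{a} + (0\{a} + (0 + 0)))\{a} + (a.a.X\{a} + b.(a.X)\{b}))\{b} has moves —a→ v8
  v6 = (a.(rec X. (b.0\{a} + (0\{a} + (0 + 0)))\{a} + (a.a.X\{a} + b.(a.X)\{b})))\{b}\{a} has moves ∅
  v7 = 0\{a}\{a}\{a} has moves ∅
  v8 = (a.(rec X. (b.0\{a} + (0\{a} + (0 + 0)))\{a} + (a.a.X\{a} + b.(a.X)\{b}))\{a})\{b} has moves —a→ v9
  v9 = (rec X. (b.0\{a} + (0\{a} + (0 + 0)))\{a} + (a.a.X\{a} + b.(a.X)\{b}))\{a}\{b} has moves ∅
Bisimilarity quotient blocks:
  B0 = {u0, v0}
  B1 = {u2, v2}
  B2 = {u5, v5}
  B3 = {u8, v8}
  B4 = {u3, u6, u7, u9, v3, v6, v7, v9}
  B5 = {u1, v1}
  B6 = {u4, v4}
u0 ∈ B0, v0 ∈ B0 → same block

bisimilar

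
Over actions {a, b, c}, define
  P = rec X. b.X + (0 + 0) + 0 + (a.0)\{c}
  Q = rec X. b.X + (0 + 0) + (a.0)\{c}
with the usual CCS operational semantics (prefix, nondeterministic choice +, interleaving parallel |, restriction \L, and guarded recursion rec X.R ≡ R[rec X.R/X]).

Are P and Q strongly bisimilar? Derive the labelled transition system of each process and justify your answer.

YES

Reachable graph of P (2 states):
  s0 = rec X. b.X + (0 + 0) + 0 + (a.0)\{c} → —a→ s1, —b→ s0
  s1 = 0\{c} → stopped
Reachable graph of Q (2 states):
  t0 = rec X. b.X + (0 + 0) + (a.0)\{c} → —a→ t1, —b→ t0
  t1 = 0\{c} → stopped
Bisimilarity quotient blocks:
  B0 = {s0, t0}
  B1 = {s1, t1}
s0 ∈ B0, t0 ∈ B0 → same block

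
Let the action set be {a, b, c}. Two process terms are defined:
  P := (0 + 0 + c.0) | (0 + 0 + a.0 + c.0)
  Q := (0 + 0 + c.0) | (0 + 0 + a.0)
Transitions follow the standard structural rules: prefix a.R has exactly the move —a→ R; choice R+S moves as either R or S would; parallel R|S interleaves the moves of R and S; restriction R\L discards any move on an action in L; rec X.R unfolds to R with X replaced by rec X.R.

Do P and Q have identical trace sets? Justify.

Reachable graph of P (4 states):
  u0 = (0 + 0 + c.0) | (0 + 0 + a.0 + c.0) ⊢ --a--▸ u1, --c--▸ u1, --c--▸ u2
  u1 = (0 + 0 + c.0) | 0 ⊢ --c--▸ u3
  u2 = 0 | (0 + 0 + a.0 + c.0) ⊢ --a--▸ u3, --c--▸ u3
  u3 = 0 | 0 ⊢ ·
Reachable graph of Q (4 states):
  v0 = (0 + 0 + c.0) | (0 + 0 + a.0) ⊢ --a--▸ v1, --c--▸ v2
  v1 = (0 + 0 + c.0) | 0 ⊢ --c--▸ v3
  v2 = 0 | (0 + 0 + a.0) ⊢ --a--▸ v3
  v3 = 0 | 0 ⊢ ·
Run σ = ⟨cc⟩ on P: start {u0}
  [1] c ⇒ {u1, u2}
  [2] c ⇒ {u3}
  ✓ P
Run σ = ⟨cc⟩ on Q: start {v0}
  [1] c ⇒ {v2}
  [2] c ⇒ no successor for Q

NO — witness ⟨cc⟩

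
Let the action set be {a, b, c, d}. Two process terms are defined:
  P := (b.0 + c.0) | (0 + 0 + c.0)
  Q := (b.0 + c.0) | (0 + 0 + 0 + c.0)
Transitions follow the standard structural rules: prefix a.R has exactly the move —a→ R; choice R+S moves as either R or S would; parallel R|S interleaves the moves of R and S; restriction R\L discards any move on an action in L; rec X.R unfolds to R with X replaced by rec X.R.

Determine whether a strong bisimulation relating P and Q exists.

LTS(P): 4 reachable states
  m0 = (b.0 + c.0) | (0 + 0 + c.0) :: ··b··> m1, ··c··> m1, ··c··> m2
  m1 = 0 | (0 + 0 + c.0) :: ··c··> m3
  m2 = (b.0 + c.0) | 0 :: ··b··> m3, ··c··> m3
  m3 = 0 | 0 :: deadlocked
LTS(Q): 4 reachable states
  n0 = (b.0 + c.0) | (0 + 0 + 0 + c.0) :: ··b··> n1, ··c··> n1, ··c··> n2
  n1 = 0 | (0 + 0 + 0 + c.0) :: ··c··> n3
  n2 = (b.0 + c.0) | 0 :: ··b··> n3, ··c··> n3
  n3 = 0 | 0 :: deadlocked
Bisimilarity quotient blocks:
  B0 = {m0, n0}
  B1 = {m2, n2}
  B2 = {m3, n3}
  B3 = {m1, n1}
m0 ∈ B0, n0 ∈ B0 → same block

bisimilar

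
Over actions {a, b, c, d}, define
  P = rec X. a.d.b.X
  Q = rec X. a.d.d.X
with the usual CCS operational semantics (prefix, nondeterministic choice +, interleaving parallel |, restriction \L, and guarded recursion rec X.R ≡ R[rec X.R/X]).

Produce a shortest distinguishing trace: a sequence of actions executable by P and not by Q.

Reachable graph of P (3 states):
  u0 = rec X. a.d.b.X → =a=> u1
  u1 = d.b.(rec X. a.d.b.X) → =d=> u2
  u2 = b.(rec X. a.d.b.X) → =b=> u0
Reachable graph of Q (3 states):
  v0 = rec X. a.d.d.X → =a=> v1
  v1 = d.d.(rec X. a.d.d.X) → =d=> v2
  v2 = d.(rec X. a.d.d.X) → =d=> v0
Executing adb from P (initial set {u0}):
  step 1 (a): {u1}
  step 2 (d): {u2}
  step 3 (b): {u0}
  ✓ P
Executing adb from Q (initial set {v0}):
  step 1 (a): {v1}
  step 2 (d): {v2}
  step 3 (b): no successor for Q

adb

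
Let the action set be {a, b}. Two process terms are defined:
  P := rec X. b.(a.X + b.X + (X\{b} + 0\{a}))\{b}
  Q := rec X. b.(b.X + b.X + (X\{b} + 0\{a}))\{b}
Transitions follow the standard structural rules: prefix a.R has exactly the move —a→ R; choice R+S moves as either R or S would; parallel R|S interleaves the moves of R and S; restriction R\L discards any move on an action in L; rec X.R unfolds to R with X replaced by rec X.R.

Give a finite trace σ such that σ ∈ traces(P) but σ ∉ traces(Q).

LTS(P): 3 reachable states
  m0 = rec X. b.(a.X + b.X + (X\{b} + 0\{a}))\{b} has moves ··b··> m1
  m1 = (a.(rec X. b.(a.X + b.X + (X\{b} + 0\{a}))\{b}) + b.(rec X. b.(a.X + b.X + (X\{b} + 0\{a}))\{b}) + ((rec X. b.(a.X + b.X + (X\{b} + 0\{a}))\{b})\{b} + 0\{a}))\{b} has moves ··a··> m2
  m2 = (rec X. b.(a.X + b.X + (X\{b} + 0\{a}))\{b})\{b} has moves ·
LTS(Q): 2 reachable states
  n0 = rec X. b.(b.X + b.X + (X\{b} + 0\{a}))\{b} has moves ··b··> n1
  n1 = (b.(rec X. b.(b.X + b.X + (X\{b} + 0\{a}))\{b}) + b.(rec X. b.(b.X + b.X + (X\{b} + 0\{a}))\{b}) + ((rec X. b.(b.X + b.X + (X\{b} + 0\{a}))\{b})\{b} + 0\{a}))\{b} has moves ·
Run σ = ⟨ba⟩ on P: start {m0}
  after b @ step 1: {m1}
  after a @ step 2: {m2}
  P completes σ.
Run σ = ⟨ba⟩ on Q: start {n0}
  after b @ step 1: {n1}
  after a @ step 2: ∅ (Q stuck)

ba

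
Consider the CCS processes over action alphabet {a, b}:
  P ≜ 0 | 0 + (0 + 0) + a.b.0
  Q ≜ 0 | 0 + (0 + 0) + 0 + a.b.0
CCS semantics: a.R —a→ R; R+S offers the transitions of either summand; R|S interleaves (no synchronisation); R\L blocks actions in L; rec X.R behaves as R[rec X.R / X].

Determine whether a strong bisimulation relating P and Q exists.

P's transition system — 3 states:
  s0 = 0 | 0 + (0 + 0) + a.b.0 has moves —a→ s1
  s1 = b.0 has moves —b→ s2
  s2 = 0 has moves ∅
Q's transition system — 3 states:
  t0 = 0 | 0 + (0 + 0) + 0 + a.b.0 has moves —a→ t1
  t1 = b.0 has moves —b→ t2
  t2 = 0 has moves ∅
Partition-refinement fixed point:
  B0 = {s0, t0}
  B1 = {s1, t1}
  B2 = {s2, t2}
s0 ∈ B0, t0 ∈ B0 → same block

P ~ Q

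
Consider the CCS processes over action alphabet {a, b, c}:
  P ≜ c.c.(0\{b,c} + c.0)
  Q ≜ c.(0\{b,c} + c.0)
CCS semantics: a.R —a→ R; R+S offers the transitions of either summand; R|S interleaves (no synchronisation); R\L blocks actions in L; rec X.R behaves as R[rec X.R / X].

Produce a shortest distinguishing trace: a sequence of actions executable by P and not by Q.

LTS(P): 4 reachable states
  p0 = c.c.(0\{b,c} + c.0) has moves -c-> p1
  p1 = c.(0\{b,c} + c.0) has moves -c-> p2
  p2 = 0\{b,c} + c.0 has moves -c-> p3
  p3 = 0 has moves ∅
LTS(Q): 3 reachable states
  q0 = c.(0\{b,c} + c.0) has moves -c-> q1
  q1 = 0\{b,c} + c.0 has moves -c-> q2
  q2 = 0 has moves ∅
Executing ccc from P (initial set {p0}):
  after c @ step 1: {p1}
  after c @ step 2: {p2}
  after c @ step 3: {p3}
  ✓ P
Executing ccc from Q (initial set {q0}):
  after c @ step 1: {q1}
  after c @ step 2: {q2}
  after c @ step 3: no successor for Q

ccc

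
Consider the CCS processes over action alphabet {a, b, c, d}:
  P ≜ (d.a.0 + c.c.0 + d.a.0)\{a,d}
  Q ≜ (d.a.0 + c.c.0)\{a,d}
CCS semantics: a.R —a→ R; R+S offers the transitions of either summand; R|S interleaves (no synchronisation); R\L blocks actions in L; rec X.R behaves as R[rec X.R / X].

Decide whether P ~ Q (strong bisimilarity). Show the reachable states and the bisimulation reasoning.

bisimilar

LTS(P): 3 reachable states
  s0 = (d.a.0 + c.c.0 + d.a.0)\{a,d} ⊢ —c→ s1
  s1 = (c.0)\{a,d} ⊢ —c→ s2
  s2 = 0\{a,d} ⊢ ·
LTS(Q): 3 reachable states
  t0 = (d.a.0 + c.c.0)\{a,d} ⊢ —c→ t1
  t1 = (c.0)\{a,d} ⊢ —c→ t2
  t2 = 0\{a,d} ⊢ ·
Coarsest stable partition (strong bisimilarity classes):
  B0 = {s0, t0}
  B1 = {s1, t1}
  B2 = {s2, t2}
s0 ∈ B0, t0 ∈ B0 → same block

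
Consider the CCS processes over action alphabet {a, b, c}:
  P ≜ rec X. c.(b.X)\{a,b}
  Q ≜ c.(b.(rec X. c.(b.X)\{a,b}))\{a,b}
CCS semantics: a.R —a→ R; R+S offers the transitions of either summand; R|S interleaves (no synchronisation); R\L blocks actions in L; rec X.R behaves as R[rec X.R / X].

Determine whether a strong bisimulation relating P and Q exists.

YES

LTS(P): 2 reachable states
  p0 = rec X. c.(b.X)\{a,b} has moves =c=> p1
  p1 = (b.(rec X. c.(b.X)\{a,b}))\{a,b} has moves stopped
LTS(Q): 2 reachable states
  q0 = c.(b.(rec X. c.(b.X)\{a,b}))\{a,b} has moves =c=> q1
  q1 = (b.(rec X. c.(b.X)\{a,b}))\{a,b} has moves stopped
Coarsest stable partition (strong bisimilarity classes):
  B0 = {p0, q0}
  B1 = {p1, q1}
p0 ∈ B0, q0 ∈ B0 → same block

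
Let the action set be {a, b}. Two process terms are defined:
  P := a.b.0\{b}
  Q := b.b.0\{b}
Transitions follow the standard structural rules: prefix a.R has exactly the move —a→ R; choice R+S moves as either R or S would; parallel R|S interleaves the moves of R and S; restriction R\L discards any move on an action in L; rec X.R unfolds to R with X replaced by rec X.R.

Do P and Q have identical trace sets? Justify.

NO — witness ⟨a⟩

Reachable graph of P (3 states):
  m0 = a.b.0\{b} :: =a=> m1
  m1 = b.0\{b} :: =b=> m2
  m2 = 0\{b} :: stopped
Reachable graph of Q (3 states):
  n0 = b.b.0\{b} :: =b=> n1
  n1 = b.0\{b} :: =b=> n2
  n2 = 0\{b} :: stopped
Trace ⟨a⟩ through P, begin at {m0}:
  step 1 (a): {m1}
  ✓ P
Trace ⟨a⟩ through Q, begin at {n0}:
  step 1 (a): ∅  — Q cannot continue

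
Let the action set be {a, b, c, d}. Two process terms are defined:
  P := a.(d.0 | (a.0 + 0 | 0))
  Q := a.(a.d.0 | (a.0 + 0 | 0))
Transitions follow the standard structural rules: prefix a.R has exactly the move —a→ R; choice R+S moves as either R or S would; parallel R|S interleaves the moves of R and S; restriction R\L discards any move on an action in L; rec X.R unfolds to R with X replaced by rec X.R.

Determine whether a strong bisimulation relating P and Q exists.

NO

Reachable graph of P (5 states):
  m0 = a.(d.0 | (a.0 + 0 | 0)) :: -a-> m1
  m1 = d.0 | (a.0 + 0 | 0) :: -a-> m2, -d-> m3
  m2 = d.0 | 0 :: -d-> m4
  m3 = 0 | (a.0 + 0 | 0) :: -a-> m4
  m4 = 0 | 0 :: ·
Reachable graph of Q (7 states):
  n0 = a.(a.d.0 | (a.0 + 0 | 0)) :: -a-> n1
  n1 = a.d.0 | (a.0 + 0 | 0) :: -a-> n2, -a-> n3
  n2 = a.d.0 | 0 :: -a-> n4
  n3 = d.0 | (a.0 + 0 | 0) :: -a-> n4, -d-> n5
  n4 = d.0 | 0 :: -d-> n6
  n5 = 0 | (a.0 + 0 | 0) :: -a-> n6
  n6 = 0 | 0 :: ·
Bisimilarity quotient blocks:
  B0 = {m0}
  B1 = {m1, n3}
  B2 = {m2, n4}
  B3 = {m4, n6}
  B4 = {m3, n5}
  B5 = {n0}
  B6 = {n1}
  B7 = {n2}
m0 ∈ B0, n0 ∈ B5 → different blocks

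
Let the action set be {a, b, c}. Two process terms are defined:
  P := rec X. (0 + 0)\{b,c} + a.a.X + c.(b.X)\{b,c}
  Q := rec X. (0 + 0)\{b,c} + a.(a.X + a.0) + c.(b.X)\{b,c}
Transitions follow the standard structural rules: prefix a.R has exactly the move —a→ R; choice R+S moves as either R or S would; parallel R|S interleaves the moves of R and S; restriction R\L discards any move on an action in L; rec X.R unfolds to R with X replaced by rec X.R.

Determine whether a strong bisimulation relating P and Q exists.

P's transition system — 3 states:
  m0 = rec X. (0 + 0)\{b,c} + a.a.X + c.(b.X)\{b,c} :: --a--▸ m1, --c--▸ m2
  m1 = a.(rec X. (0 + 0)\{b,c} + a.a.X + c.(b.X)\{b,c}) :: --a--▸ m0
  m2 = (b.(rec X. (0 + 0)\{b,c} + a.a.X + c.(b.X)\{b,c}))\{b,c} :: ∅
Q's transition system — 4 states:
  n0 = rec X. (0 + 0)\{b,c} + a.(a.X + a.0) + c.(b.X)\{b,c} :: --a--▸ n1, --c--▸ n2
  n1 = a.(rec X. (0 + 0)\{b,c} + a.(a.X + a.0) + c.(b.X)\{b,c}) + a.0 :: --a--▸ n0, --a--▸ n3
  n2 = (b.(rec X. (0 + 0)\{b,c} + a.(a.X + a.0) + c.(b.X)\{b,c}))\{b,c} :: ∅
  n3 = 0 :: ∅
Coarsest stable partition (strong bisimilarity classes):
  B0 = {m0}
  B1 = {m1}
  B2 = {m2, n2, n3}
  B3 = {n0}
  B4 = {n1}
m0 ∈ B0, n0 ∈ B3 → different blocks

P ≁ Q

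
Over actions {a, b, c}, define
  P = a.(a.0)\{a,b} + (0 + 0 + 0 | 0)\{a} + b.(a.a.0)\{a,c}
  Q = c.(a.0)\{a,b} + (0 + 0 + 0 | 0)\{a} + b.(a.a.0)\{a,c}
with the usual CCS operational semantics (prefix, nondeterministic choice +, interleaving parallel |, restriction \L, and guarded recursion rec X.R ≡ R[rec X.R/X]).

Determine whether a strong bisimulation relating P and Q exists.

NO

P's transition system — 3 states:
  u0 = a.(a.0)\{a,b} + (0 + 0 + 0 | 0)\{a} + b.(a.a.0)\{a,c} → ··a··> u1, ··b··> u2
  u1 = (a.0)\{a,b} → stopped
  u2 = (a.a.0)\{a,c} → stopped
Q's transition system — 3 states:
  v0 = c.(a.0)\{a,b} + (0 + 0 + 0 | 0)\{a} + b.(a.a.0)\{a,c} → ··b··> v1, ··c··> v2
  v1 = (a.a.0)\{a,c} → stopped
  v2 = (a.0)\{a,b} → stopped
Partition-refinement fixed point:
  B0 = {u0}
  B1 = {u1, u2, v1, v2}
  B2 = {v0}
u0 ∈ B0, v0 ∈ B2 → different blocks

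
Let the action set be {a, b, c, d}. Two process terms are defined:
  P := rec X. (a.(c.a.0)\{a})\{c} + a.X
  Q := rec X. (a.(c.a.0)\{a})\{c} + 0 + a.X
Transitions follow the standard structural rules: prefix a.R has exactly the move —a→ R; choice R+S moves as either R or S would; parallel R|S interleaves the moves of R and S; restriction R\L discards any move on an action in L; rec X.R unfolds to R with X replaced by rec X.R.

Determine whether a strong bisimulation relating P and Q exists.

Reachable graph of P (2 states):
  u0 = rec X. (a.(c.a.0)\{a})\{c} + a.X → =a=> u0, =a=> u1
  u1 = (c.a.0)\{a}\{c} → ·
Reachable graph of Q (2 states):
  v0 = rec X. (a.(c.a.0)\{a})\{c} + 0 + a.X → =a=> v0, =a=> v1
  v1 = (c.a.0)\{a}\{c} → ·
Bisimilarity quotient blocks:
  B0 = {u0, v0}
  B1 = {u1, v1}
u0 ∈ B0, v0 ∈ B0 → same block

bisimilar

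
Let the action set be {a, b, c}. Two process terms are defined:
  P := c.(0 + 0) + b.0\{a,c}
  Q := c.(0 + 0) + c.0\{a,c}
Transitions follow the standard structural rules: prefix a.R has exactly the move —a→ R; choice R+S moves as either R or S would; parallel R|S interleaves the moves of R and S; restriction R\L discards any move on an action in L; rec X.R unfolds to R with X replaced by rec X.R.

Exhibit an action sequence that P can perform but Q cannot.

P's transition system — 3 states:
  u0 = c.(0 + 0) + b.0\{a,c} → —b→ u1, —c→ u2
  u1 = 0\{a,c} → stopped
  u2 = 0 + 0 → stopped
Q's transition system — 3 states:
  v0 = c.(0 + 0) + c.0\{a,c} → —c→ v1, —c→ v2
  v1 = 0 + 0 → stopped
  v2 = 0\{a,c} → stopped
Trace ⟨b⟩ through P, begin at {u0}:
  step 1 (b): {u1}
  — P admits the full trace.
Trace ⟨b⟩ through Q, begin at {v0}:
  step 1 (b): ∅ (Q stuck)

b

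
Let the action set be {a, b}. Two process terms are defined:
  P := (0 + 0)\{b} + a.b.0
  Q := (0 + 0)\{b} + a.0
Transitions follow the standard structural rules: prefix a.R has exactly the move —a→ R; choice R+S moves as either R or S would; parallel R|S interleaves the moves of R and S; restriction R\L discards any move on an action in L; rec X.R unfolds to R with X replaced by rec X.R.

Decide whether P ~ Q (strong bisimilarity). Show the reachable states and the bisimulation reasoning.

Reachable graph of P (3 states):
  m0 = (0 + 0)\{b} + a.b.0 | =a=> m1
  m1 = b.0 | =b=> m2
  m2 = 0 | deadlocked
Reachable graph of Q (2 states):
  n0 = (0 + 0)\{b} + a.0 | =a=> n1
  n1 = 0 | deadlocked
Partition-refinement fixed point:
  B0 = {m0}
  B1 = {m1}
  B2 = {m2, n1}
  B3 = {n0}
m0 ∈ B0, n0 ∈ B3 → different blocks

P ≁ Q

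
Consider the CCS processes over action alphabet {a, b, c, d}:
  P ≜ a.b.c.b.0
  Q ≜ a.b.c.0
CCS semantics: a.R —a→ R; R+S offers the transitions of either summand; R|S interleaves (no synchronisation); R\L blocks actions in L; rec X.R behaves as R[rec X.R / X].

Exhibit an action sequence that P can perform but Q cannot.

abcb

LTS(P): 5 reachable states
  m0 = a.b.c.b.0 ⊢ -a-> m1
  m1 = b.c.b.0 ⊢ -b-> m2
  m2 = c.b.0 ⊢ -c-> m3
  m3 = b.0 ⊢ -b-> m4
  m4 = 0 ⊢ ·
LTS(Q): 4 reachable states
  n0 = a.b.c.0 ⊢ -a-> n1
  n1 = b.c.0 ⊢ -b-> n2
  n2 = c.0 ⊢ -c-> n3
  n3 = 0 ⊢ ·
Trace ⟨abcb⟩ through P, begin at {m0}:
  step 1 (a): {m1}
  step 2 (b): {m2}
  step 3 (c): {m3}
  step 4 (b): {m4}
  — P admits the full trace.
Trace ⟨abcb⟩ through Q, begin at {n0}:
  step 1 (a): {n1}
  step 2 (b): {n2}
  step 3 (c): {n3}
  step 4 (b): no successor for Q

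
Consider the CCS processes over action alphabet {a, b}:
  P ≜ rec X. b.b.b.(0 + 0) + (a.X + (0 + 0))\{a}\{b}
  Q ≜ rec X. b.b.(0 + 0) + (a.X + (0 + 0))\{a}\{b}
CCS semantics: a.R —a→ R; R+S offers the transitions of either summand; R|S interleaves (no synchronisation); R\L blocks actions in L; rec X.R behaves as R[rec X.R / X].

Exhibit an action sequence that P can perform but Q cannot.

Reachable graph of P (4 states):
  s0 = rec X. b.b.b.(0 + 0) + (a.X + (0 + 0))\{a}\{b} | ··b··> s1
  s1 = b.b.(0 + 0) | ··b··> s2
  s2 = b.(0 + 0) | ··b··> s3
  s3 = 0 + 0 | stopped
Reachable graph of Q (3 states):
  t0 = rec X. b.b.(0 + 0) + (a.X + (0 + 0))\{a}\{b} | ··b··> t1
  t1 = b.(0 + 0) | ··b··> t2
  t2 = 0 + 0 | stopped
Executing bbb from P (initial set {s0}):
  step 1 (b): {s1}
  step 2 (b): {s2}
  step 3 (b): {s3}
  ✓ P
Executing bbb from Q (initial set {t0}):
  step 1 (b): {t1}
  step 2 (b): {t2}
  step 3 (b): ∅ (Q stuck)

bbb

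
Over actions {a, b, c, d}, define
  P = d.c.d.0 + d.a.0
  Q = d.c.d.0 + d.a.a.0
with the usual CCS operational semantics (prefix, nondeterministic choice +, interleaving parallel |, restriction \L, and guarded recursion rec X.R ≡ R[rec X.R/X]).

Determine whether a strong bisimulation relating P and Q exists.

not bisimilar

LTS(P): 5 reachable states
  m0 = d.c.d.0 + d.a.0 ⊢ -d-> m1, -d-> m2
  m1 = a.0 ⊢ -a-> m3
  m2 = c.d.0 ⊢ -c-> m4
  m3 = 0 ⊢ (no moves)
  m4 = d.0 ⊢ -d-> m3
LTS(Q): 6 reachable states
  n0 = d.c.d.0 + d.a.a.0 ⊢ -d-> n1, -d-> n2
  n1 = a.a.0 ⊢ -a-> n3
  n2 = c.d.0 ⊢ -c-> n4
  n3 = a.0 ⊢ -a-> n5
  n4 = d.0 ⊢ -d-> n5
  n5 = 0 ⊢ (no moves)
Bisimilarity quotient blocks:
  B0 = {m0}
  B1 = {m1, n3}
  B2 = {m3, n5}
  B3 = {m2, n2}
  B4 = {m4, n4}
  B5 = {n0}
  B6 = {n1}
m0 ∈ B0, n0 ∈ B5 → different blocks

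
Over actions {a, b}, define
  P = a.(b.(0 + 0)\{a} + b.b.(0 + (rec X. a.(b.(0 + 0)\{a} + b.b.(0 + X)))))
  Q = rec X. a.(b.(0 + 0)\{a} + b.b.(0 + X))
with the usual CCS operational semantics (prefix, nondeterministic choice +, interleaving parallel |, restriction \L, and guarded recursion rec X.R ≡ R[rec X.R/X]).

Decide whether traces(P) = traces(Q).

traces(P) = traces(Q)

LTS(P): 5 reachable states
  s0 = a.(b.(0 + 0)\{a} + b.b.(0 + (rec X. a.(b.(0 + 0)\{a} + b.b.(0 + X))))) :: ··a··> s1
  s1 = b.(0 + 0)\{a} + b.b.(0 + (rec X. a.(b.(0 + 0)\{a} + b.b.(0 + X)))) :: ··b··> s2, ··b··> s3
  s2 = (0 + 0)\{a} :: ∅
  s3 = b.(0 + (rec X. a.(b.(0 + 0)\{a} + b.b.(0 + X)))) :: ··b··> s4
  s4 = 0 + (rec X. a.(b.(0 + 0)\{a} + b.b.(0 + X))) :: ··a··> s1
LTS(Q): 5 reachable states
  t0 = rec X. a.(b.(0 + 0)\{a} + b.b.(0 + X)) :: ··a··> t1
  t1 = b.(0 + 0)\{a} + b.b.(0 + (rec X. a.(b.(0 + 0)\{a} + b.b.(0 + X)))) :: ··b··> t2, ··b··> t3
  t2 = (0 + 0)\{a} :: ∅
  t3 = b.(0 + (rec X. a.(b.(0 + 0)\{a} + b.b.(0 + X)))) :: ··b··> t4
  t4 = 0 + (rec X. a.(b.(0 + 0)\{a} + b.b.(0 + X))) :: ··a··> t1
Bisimilarity quotient blocks:
  B0 = {s0, s4, t0, t4}
  B1 = {s1, t1}
  B2 = {s3, t3}
  B3 = {s2, t2}
s0 ∈ B0, t0 ∈ B0 → same block
Bisimilar ⇒ trace-equivalent.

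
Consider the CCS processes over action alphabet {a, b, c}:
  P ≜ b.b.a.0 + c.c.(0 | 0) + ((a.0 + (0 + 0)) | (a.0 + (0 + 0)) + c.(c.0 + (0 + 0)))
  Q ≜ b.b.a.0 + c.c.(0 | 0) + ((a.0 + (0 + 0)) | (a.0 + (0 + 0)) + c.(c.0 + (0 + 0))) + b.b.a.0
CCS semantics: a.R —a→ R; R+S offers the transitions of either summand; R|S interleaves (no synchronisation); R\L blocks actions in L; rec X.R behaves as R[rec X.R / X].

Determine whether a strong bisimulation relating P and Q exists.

YES

Reachable graph of P (9 states):
  p0 = b.b.a.0 + c.c.(0 | 0) + ((a.0 + (0 + 0)) | (a.0 + (0 + 0)) + c.(c.0 + (0 + 0))) → --a--▸ p1, --a--▸ p2, --b--▸ p3, --c--▸ p4, --c--▸ p5
  p1 = (a.0 + (0 + 0)) | 0 → --a--▸ p6
  p2 = 0 | (a.0 + (0 + 0)) → --a--▸ p6
  p3 = b.a.0 → --b--▸ p7
  p4 = c.(0 | 0) → --c--▸ p6
  p5 = c.0 + (0 + 0) → --c--▸ p8
  p6 = 0 | 0 → ·
  p7 = a.0 → --a--▸ p8
  p8 = 0 → ·
Reachable graph of Q (9 states):
  q0 = b.b.a.0 + c.c.(0 | 0) + ((a.0 + (0 + 0)) | (a.0 + (0 + 0)) + c.(c.0 + (0 + 0))) + b.b.a.0 → --a--▸ q1, --a--▸ q2, --b--▸ q3, --c--▸ q4, --c--▸ q5
  q1 = (a.0 + (0 + 0)) | 0 → --a--▸ q6
  q2 = 0 | (a.0 + (0 + 0)) → --a--▸ q6
  q3 = b.a.0 → --b--▸ q7
  q4 = c.(0 | 0) → --c--▸ q6
  q5 = c.0 + (0 + 0) → --c--▸ q8
  q6 = 0 | 0 → ·
  q7 = a.0 → --a--▸ q8
  q8 = 0 → ·
Partition-refinement fixed point:
  B0 = {p0, q0}
  B1 = {p1, p2, p7, q1, q2, q7}
  B2 = {p6, p8, q6, q8}
  B3 = {p4, p5, q4, q5}
  B4 = {p3, q3}
p0 ∈ B0, q0 ∈ B0 → same block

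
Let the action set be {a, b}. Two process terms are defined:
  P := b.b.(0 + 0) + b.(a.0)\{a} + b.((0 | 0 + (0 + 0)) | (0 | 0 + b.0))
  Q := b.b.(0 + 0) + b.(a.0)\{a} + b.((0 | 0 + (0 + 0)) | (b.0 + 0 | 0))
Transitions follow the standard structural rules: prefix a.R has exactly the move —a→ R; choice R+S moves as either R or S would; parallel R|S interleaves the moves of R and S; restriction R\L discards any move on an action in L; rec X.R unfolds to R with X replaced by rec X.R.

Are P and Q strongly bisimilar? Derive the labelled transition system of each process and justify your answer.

P's transition system — 6 states:
  p0 = b.b.(0 + 0) + b.(a.0)\{a} + b.((0 | 0 + (0 + 0)) | (0 | 0 + b.0)) | —b→ p1, —b→ p2, —b→ p3
  p1 = (0 | 0 + (0 + 0)) | (0 | 0 + b.0) | —b→ p4
  p2 = (a.0)\{a} | ·
  p3 = b.(0 + 0) | —b→ p5
  p4 = (0 | 0 + (0 + 0)) | 0 | ·
  p5 = 0 + 0 | ·
Q's transition system — 6 states:
  q0 = b.b.(0 + 0) + b.(a.0)\{a} + b.((0 | 0 + (0 + 0)) | (b.0 + 0 | 0)) | —b→ q1, —b→ q2, —b→ q3
  q1 = (0 | 0 + (0 + 0)) | (b.0 + 0 | 0) | —b→ q4
  q2 = (a.0)\{a} | ·
  q3 = b.(0 + 0) | —b→ q5
  q4 = (0 | 0 + (0 + 0)) | 0 | ·
  q5 = 0 + 0 | ·
Coarsest stable partition (strong bisimilarity classes):
  B0 = {p0, q0}
  B1 = {p1, p3, q1, q3}
  B2 = {p2, p4, p5, q2, q4, q5}
p0 ∈ B0, q0 ∈ B0 → same block

bisimilar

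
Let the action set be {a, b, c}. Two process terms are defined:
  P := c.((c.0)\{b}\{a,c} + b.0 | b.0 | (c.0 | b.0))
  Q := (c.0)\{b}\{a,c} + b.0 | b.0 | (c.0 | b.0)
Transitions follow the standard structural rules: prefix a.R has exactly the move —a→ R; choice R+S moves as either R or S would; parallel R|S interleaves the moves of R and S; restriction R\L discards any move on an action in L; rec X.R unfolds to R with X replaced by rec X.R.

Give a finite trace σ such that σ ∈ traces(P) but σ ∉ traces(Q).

cc

P's transition system — 17 states:
  m0 = c.((c.0)\{b}\{a,c} + b.0 | b.0 | (c.0 | b.0)) has moves =c=> m1
  m1 = (c.0)\{b}\{a,c} + b.0 | b.0 | (c.0 | b.0) has moves =b=> m2, =b=> m3, =b=> m4, =c=> m5
  m2 = 0 | b.0 | (c.0 | b.0) has moves =b=> m6, =b=> m7, =c=> m8
  m3 = b.0 | 0 | (c.0 | b.0) has moves =b=> m6, =b=> m9, =c=> m10
  m4 = b.0 | b.0 | (c.0 | 0) has moves =b=> m7, =b=> m9, =c=> m11
  m5 = b.0 | b.0 | (0 | b.0) has moves =b=> m10, =b=> m11, =b=> m8
  m6 = 0 | 0 | (c.0 | b.0) has moves =b=> m12, =c=> m13
  m7 = 0 | b.0 | (c.0 | 0) has moves =b=> m12, =c=> m14
  m8 = 0 | b.0 | (0 | b.0) has moves =b=> m13, =b=> m14
  m9 = b.0 | 0 | (c.0 | 0) has moves =b=> m12, =c=> m15
  m10 = b.0 | 0 | (0 | b.0) has moves =b=> m13, =b=> m15
  m11 = b.0 | b.0 | (0 | 0) has moves =b=> m14, =b=> m15
  m12 = 0 | 0 | (c.0 | 0) has moves =c=> m16
  m13 = 0 | 0 | (0 | b.0) has moves =b=> m16
  m14 = 0 | b.0 | (0 | 0) has moves =b=> m16
  m15 = b.0 | 0 | (0 | 0) has moves =b=> m16
  m16 = 0 | 0 | (0 | 0) has moves (no moves)
Q's transition system — 16 states:
  n0 = (c.0)\{b}\{a,c} + b.0 | b.0 | (c.0 | b.0) has moves =b=> n1, =b=> n2, =b=> n3, =c=> n4
  n1 = 0 | b.0 | (c.0 | b.0) has moves =b=> n5, =b=> n6, =c=> n7
  n2 = b.0 | 0 | (c.0 | b.0) has moves =b=> n5, =b=> n8, =c=> n9
  n3 = b.0 | b.0 | (c.0 | 0) has moves =b=> n6, =b=> n8, =c=> n10
  n4 = b.0 | b.0 | (0 | b.0) has moves =b=> n10, =b=> n7, =b=> n9
  n5 = 0 | 0 | (c.0 | b.0) has moves =b=> n11, =c=> n12
  n6 = 0 | b.0 | (c.0 | 0) has moves =b=> n11, =c=> n13
  n7 = 0 | b.0 | (0 | b.0) has moves =b=> n12, =b=> n13
  n8 = b.0 | 0 | (c.0 | 0) has moves =b=> n11, =c=> n14
  n9 = b.0 | 0 | (0 | b.0) has moves =b=> n12, =b=> n14
  n10 = b.0 | b.0 | (0 | 0) has moves =b=> n13, =b=> n14
  n11 = 0 | 0 | (c.0 | 0) has moves =c=> n15
  n12 = 0 | 0 | (0 | b.0) has moves =b=> n15
  n13 = 0 | b.0 | (0 | 0) has moves =b=> n15
  n14 = b.0 | 0 | (0 | 0) has moves =b=> n15
  n15 = 0 | 0 | (0 | 0) has moves (no moves)
Run σ = ⟨cc⟩ on P: start {m0}
  step 1 (c): {m1}
  step 2 (c): {m5}
  — P admits the full trace.
Run σ = ⟨cc⟩ on Q: start {n0}
  step 1 (c): {n4}
  step 2 (c): ∅ (Q stuck)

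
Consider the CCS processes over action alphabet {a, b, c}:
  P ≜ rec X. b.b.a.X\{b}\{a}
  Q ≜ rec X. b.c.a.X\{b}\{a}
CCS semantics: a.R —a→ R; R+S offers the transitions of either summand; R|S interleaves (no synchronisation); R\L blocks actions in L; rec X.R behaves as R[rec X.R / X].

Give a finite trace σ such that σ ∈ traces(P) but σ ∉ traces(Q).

LTS(P): 4 reachable states
  u0 = rec X. b.b.a.X\{b}\{a} → ··b··> u1
  u1 = b.a.(rec X. b.b.a.X\{b}\{a})\{b}\{a} → ··b··> u2
  u2 = a.(rec X. b.b.a.X\{b}\{a})\{b}\{a} → ··a··> u3
  u3 = (rec X. b.b.a.X\{b}\{a})\{b}\{a} → deadlocked
LTS(Q): 4 reachable states
  v0 = rec X. b.c.a.X\{b}\{a} → ··b··> v1
  v1 = c.a.(rec X. b.c.a.X\{b}\{a})\{b}\{a} → ··c··> v2
  v2 = a.(rec X. b.c.a.X\{b}\{a})\{b}\{a} → ··a··> v3
  v3 = (rec X. b.c.a.X\{b}\{a})\{b}\{a} → deadlocked
Executing bb from P (initial set {u0}):
  [1] b ⇒ {u1}
  [2] b ⇒ {u2}
  — P admits the full trace.
Executing bb from Q (initial set {v0}):
  [1] b ⇒ {v1}
  [2] b ⇒ ∅ (Q stuck)

bb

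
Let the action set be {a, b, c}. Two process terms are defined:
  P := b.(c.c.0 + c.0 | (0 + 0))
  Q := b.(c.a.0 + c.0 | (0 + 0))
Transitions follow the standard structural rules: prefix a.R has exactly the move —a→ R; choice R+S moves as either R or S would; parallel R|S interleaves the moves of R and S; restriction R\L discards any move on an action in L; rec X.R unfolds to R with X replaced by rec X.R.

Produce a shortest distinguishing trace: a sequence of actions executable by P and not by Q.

LTS(P): 5 reachable states
  s0 = b.(c.c.0 + c.0 | (0 + 0)) ⊢ ··b··> s1
  s1 = c.c.0 + c.0 | (0 + 0) ⊢ ··c··> s2, ··c··> s3
  s2 = 0 | (0 + 0) ⊢ stopped
  s3 = c.0 ⊢ ··c··> s4
  s4 = 0 ⊢ stopped
LTS(Q): 5 reachable states
  t0 = b.(c.a.0 + c.0 | (0 + 0)) ⊢ ··b··> t1
  t1 = c.a.0 + c.0 | (0 + 0) ⊢ ··c··> t2, ··c··> t3
  t2 = 0 | (0 + 0) ⊢ stopped
  t3 = a.0 ⊢ ··a··> t4
  t4 = 0 ⊢ stopped
Trace ⟨bcc⟩ through P, begin at {s0}:
  [1] b ⇒ {s1}
  [2] c ⇒ {s2, s3}
  [3] c ⇒ {s4}
  — P admits the full trace.
Trace ⟨bcc⟩ through Q, begin at {t0}:
  [1] b ⇒ {t1}
  [2] c ⇒ {t2, t3}
  [3] c ⇒ ∅ (Q stuck)

bcc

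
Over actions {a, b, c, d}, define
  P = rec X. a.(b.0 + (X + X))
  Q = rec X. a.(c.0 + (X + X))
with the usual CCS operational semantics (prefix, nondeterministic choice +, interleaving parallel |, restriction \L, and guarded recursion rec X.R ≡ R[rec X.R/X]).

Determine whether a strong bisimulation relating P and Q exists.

NO

Reachable graph of P (3 states):
  m0 = rec X. a.(b.0 + (X + X)) → -a-> m1
  m1 = b.0 + ((rec X. a.(b.0 + (X + X))) + (rec X. a.(b.0 + (X + X)))) → -a-> m1, -b-> m2
  m2 = 0 → ·
Reachable graph of Q (3 states):
  n0 = rec X. a.(c.0 + (X + X)) → -a-> n1
  n1 = c.0 + ((rec X. a.(c.0 + (X + X))) + (rec X. a.(c.0 + (X + X)))) → -a-> n1, -c-> n2
  n2 = 0 → ·
Coarsest stable partition (strong bisimilarity classes):
  B0 = {m0}
  B1 = {m1}
  B2 = {m2, n2}
  B3 = {n0}
  B4 = {n1}
m0 ∈ B0, n0 ∈ B3 → different blocks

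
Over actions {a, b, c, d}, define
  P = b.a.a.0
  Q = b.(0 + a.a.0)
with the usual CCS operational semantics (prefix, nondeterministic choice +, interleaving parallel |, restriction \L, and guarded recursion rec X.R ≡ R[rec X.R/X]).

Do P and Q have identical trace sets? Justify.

trace-equivalent

Reachable graph of P (4 states):
  p0 = b.a.a.0 :: --b--▸ p1
  p1 = a.a.0 :: --a--▸ p2
  p2 = a.0 :: --a--▸ p3
  p3 = 0 :: (no moves)
Reachable graph of Q (4 states):
  q0 = b.(0 + a.a.0) :: --b--▸ q1
  q1 = 0 + a.a.0 :: --a--▸ q2
  q2 = a.0 :: --a--▸ q3
  q3 = 0 :: (no moves)
Coarsest stable partition (strong bisimilarity classes):
  B0 = {p0, q0}
  B1 = {p1, q1}
  B2 = {p2, q2}
  B3 = {p3, q3}
p0 ∈ B0, q0 ∈ B0 → same block
Bisimilar ⇒ trace-equivalent.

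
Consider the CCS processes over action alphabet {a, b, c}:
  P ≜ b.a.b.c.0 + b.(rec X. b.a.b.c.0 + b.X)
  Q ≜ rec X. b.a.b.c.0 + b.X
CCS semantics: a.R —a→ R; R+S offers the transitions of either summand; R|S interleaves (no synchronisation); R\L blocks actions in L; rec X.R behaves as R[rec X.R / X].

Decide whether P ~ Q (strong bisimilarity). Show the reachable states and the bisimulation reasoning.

P's transition system — 6 states:
  s0 = b.a.b.c.0 + b.(rec X. b.a.b.c.0 + b.X) ⊢ --b--▸ s1, --b--▸ s2
  s1 = a.b.c.0 ⊢ --a--▸ s3
  s2 = rec X. b.a.b.c.0 + b.X ⊢ --b--▸ s1, --b--▸ s2
  s3 = b.c.0 ⊢ --b--▸ s4
  s4 = c.0 ⊢ --c--▸ s5
  s5 = 0 ⊢ ·
Q's transition system — 5 states:
  t0 = rec X. b.a.b.c.0 + b.X ⊢ --b--▸ t0, --b--▸ t1
  t1 = a.b.c.0 ⊢ --a--▸ t2
  t2 = b.c.0 ⊢ --b--▸ t3
  t3 = c.0 ⊢ --c--▸ t4
  t4 = 0 ⊢ ·
Partition-refinement fixed point:
  B0 = {s0, s2, t0}
  B1 = {s1, t1}
  B2 = {s3, t2}
  B3 = {s4, t3}
  B4 = {s5, t4}
s0 ∈ B0, t0 ∈ B0 → same block

bisimilar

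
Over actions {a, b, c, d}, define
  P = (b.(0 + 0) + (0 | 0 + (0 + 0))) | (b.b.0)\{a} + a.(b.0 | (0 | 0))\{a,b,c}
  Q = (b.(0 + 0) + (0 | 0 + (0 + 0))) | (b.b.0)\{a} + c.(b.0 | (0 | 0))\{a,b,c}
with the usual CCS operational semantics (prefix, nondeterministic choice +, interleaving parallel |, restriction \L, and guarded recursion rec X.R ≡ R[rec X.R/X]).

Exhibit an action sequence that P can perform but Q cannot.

Reachable graph of P (7 states):
  u0 = (b.(0 + 0) + (0 | 0 + (0 + 0))) | (b.b.0)\{a} + a.(b.0 | (0 | 0))\{a,b,c} → -a-> u1, -b-> u2, -b-> u3
  u1 = (b.0 | (0 | 0))\{a,b,c} → (no moves)
  u2 = (0 + 0) | (b.b.0)\{a} → -b-> u4
  u3 = (b.(0 + 0) + (0 | 0 + (0 + 0))) | (b.0)\{a} → -b-> u4, -b-> u5
  u4 = (0 + 0) | (b.0)\{a} → -b-> u6
  u5 = (b.(0 + 0) + (0 | 0 + (0 + 0))) | 0\{a} → -b-> u6
  u6 = (0 + 0) | 0\{a} → (no moves)
Reachable graph of Q (7 states):
  v0 = (b.(0 + 0) + (0 | 0 + (0 + 0))) | (b.b.0)\{a} + c.(b.0 | (0 | 0))\{a,b,c} → -b-> v1, -b-> v2, -c-> v3
  v1 = (0 + 0) | (b.b.0)\{a} → -b-> v4
  v2 = (b.(0 + 0) + (0 | 0 + (0 + 0))) | (b.0)\{a} → -b-> v4, -b-> v5
  v3 = (b.0 | (0 | 0))\{a,b,c} → (no moves)
  v4 = (0 + 0) | (b.0)\{a} → -b-> v6
  v5 = (b.(0 + 0) + (0 | 0 + (0 + 0))) | 0\{a} → -b-> v6
  v6 = (0 + 0) | 0\{a} → (no moves)
Run σ = ⟨a⟩ on P: start {u0}
  step 1 (a): {u1}
  — P admits the full trace.
Run σ = ⟨a⟩ on Q: start {v0}
  step 1 (a): ∅  — Q cannot continue

a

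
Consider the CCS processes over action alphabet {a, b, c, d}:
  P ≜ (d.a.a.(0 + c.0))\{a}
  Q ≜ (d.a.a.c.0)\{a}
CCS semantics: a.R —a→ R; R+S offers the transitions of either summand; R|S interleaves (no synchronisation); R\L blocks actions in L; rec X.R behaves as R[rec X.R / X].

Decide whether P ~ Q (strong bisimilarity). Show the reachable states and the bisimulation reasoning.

P's transition system — 2 states:
  p0 = (d.a.a.(0 + c.0))\{a} :: --d--▸ p1
  p1 = (a.a.(0 + c.0))\{a} :: (no moves)
Q's transition system — 2 states:
  q0 = (d.a.a.c.0)\{a} :: --d--▸ q1
  q1 = (a.a.c.0)\{a} :: (no moves)
Coarsest stable partition (strong bisimilarity classes):
  B0 = {p0, q0}
  B1 = {p1, q1}
p0 ∈ B0, q0 ∈ B0 → same block

YES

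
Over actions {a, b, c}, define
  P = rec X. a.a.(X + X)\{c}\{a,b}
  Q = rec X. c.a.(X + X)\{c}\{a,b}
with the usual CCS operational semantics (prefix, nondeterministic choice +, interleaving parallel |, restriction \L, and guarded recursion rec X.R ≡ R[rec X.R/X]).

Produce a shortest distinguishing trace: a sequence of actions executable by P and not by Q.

Reachable graph of P (3 states):
  s0 = rec X. a.a.(X + X)\{c}\{a,b} ⊢ =a=> s1
  s1 = a.((rec X. a.a.(X + X)\{c}\{a,b}) + (rec X. a.a.(X + X)\{c}\{a,b}))\{c}\{a,b} ⊢ =a=> s2
  s2 = ((rec X. a.a.(X + X)\{c}\{a,b}) + (rec X. a.a.(X + X)\{c}\{a,b}))\{c}\{a,b} ⊢ stopped
Reachable graph of Q (3 states):
  t0 = rec X. c.a.(X + X)\{c}\{a,b} ⊢ =c=> t1
  t1 = a.((rec X. c.a.(X + X)\{c}\{a,b}) + (rec X. c.a.(X + X)\{c}\{a,b}))\{c}\{a,b} ⊢ =a=> t2
  t2 = ((rec X. c.a.(X + X)\{c}\{a,b}) + (rec X. c.a.(X + X)\{c}\{a,b}))\{c}\{a,b} ⊢ stopped
Executing a from P (initial set {s0}):
  [1] a ⇒ {s1}
  ✓ P
Executing a from Q (initial set {t0}):
  [1] a ⇒ ∅ (Q stuck)

a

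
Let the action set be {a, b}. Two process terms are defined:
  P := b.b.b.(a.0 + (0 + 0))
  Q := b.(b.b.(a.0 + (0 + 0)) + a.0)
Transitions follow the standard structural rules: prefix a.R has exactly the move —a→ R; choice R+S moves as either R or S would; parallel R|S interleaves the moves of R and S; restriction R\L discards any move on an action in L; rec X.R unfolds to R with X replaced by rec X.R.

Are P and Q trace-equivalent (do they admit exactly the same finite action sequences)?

trace-distinct — witness ⟨ba⟩

P's transition system — 5 states:
  u0 = b.b.b.(a.0 + (0 + 0)) → —b→ u1
  u1 = b.b.(a.0 + (0 + 0)) → —b→ u2
  u2 = b.(a.0 + (0 + 0)) → —b→ u3
  u3 = a.0 + (0 + 0) → —a→ u4
  u4 = 0 → ∅
Q's transition system — 5 states:
  v0 = b.(b.b.(a.0 + (0 + 0)) + a.0) → —b→ v1
  v1 = b.b.(a.0 + (0 + 0)) + a.0 → —a→ v2, —b→ v3
  v2 = 0 → ∅
  v3 = b.(a.0 + (0 + 0)) → —b→ v4
  v4 = a.0 + (0 + 0) → —a→ v2
Trace ⟨ba⟩ through Q, begin at {v0}:
  step 1 (b): {v1}
  step 2 (a): {v2}
  ✓ Q
Trace ⟨ba⟩ through P, begin at {u0}:
  step 1 (b): {u1}
  step 2 (a): no successor for P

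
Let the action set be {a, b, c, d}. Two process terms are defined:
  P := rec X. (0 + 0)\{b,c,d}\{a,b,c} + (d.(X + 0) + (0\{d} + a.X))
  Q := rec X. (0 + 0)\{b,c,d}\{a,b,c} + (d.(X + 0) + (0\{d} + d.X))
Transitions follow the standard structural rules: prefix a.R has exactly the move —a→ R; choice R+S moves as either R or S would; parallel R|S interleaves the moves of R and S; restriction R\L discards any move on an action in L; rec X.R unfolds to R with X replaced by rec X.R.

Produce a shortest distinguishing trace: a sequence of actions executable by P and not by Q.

LTS(P): 2 reachable states
  p0 = rec X. (0 + 0)\{b,c,d}\{a,b,c} + (d.(X + 0) + (0\{d} + a.X)) | -a-> p0, -d-> p1
  p1 = (rec X. (0 + 0)\{b,c,d}\{a,b,c} + (d.(X + 0) + (0\{d} + a.X))) + 0 | -a-> p0, -d-> p1
LTS(Q): 2 reachable states
  q0 = rec X. (0 + 0)\{b,c,d}\{a,b,c} + (d.(X + 0) + (0\{d} + d.X)) | -d-> q0, -d-> q1
  q1 = (rec X. (0 + 0)\{b,c,d}\{a,b,c} + (d.(X + 0) + (0\{d} + d.X))) + 0 | -d-> q0, -d-> q1
Run σ = ⟨a⟩ on P: start {p0}
  step 1 (a): {p0}
  P completes σ.
Run σ = ⟨a⟩ on Q: start {q0}
  step 1 (a): ∅  — Q cannot continue

a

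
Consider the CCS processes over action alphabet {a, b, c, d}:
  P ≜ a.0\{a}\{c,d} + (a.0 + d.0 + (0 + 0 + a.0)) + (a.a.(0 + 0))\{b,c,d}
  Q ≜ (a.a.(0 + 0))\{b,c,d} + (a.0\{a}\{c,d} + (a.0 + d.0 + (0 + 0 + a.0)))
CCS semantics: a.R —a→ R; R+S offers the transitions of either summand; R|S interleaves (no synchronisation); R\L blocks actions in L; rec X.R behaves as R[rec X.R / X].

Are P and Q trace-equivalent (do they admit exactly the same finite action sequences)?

Reachable graph of P (5 states):
  m0 = a.0\{a}\{c,d} + (a.0 + d.0 + (0 + 0 + a.0)) + (a.a.(0 + 0))\{b,c,d} ⊢ -a-> m1, -a-> m2, -a-> m3, -d-> m2
  m1 = (a.(0 + 0))\{b,c,d} ⊢ -a-> m4
  m2 = 0 ⊢ stopped
  m3 = 0\{a}\{c,d} ⊢ stopped
  m4 = (0 + 0)\{b,c,d} ⊢ stopped
Reachable graph of Q (5 states):
  n0 = (a.a.(0 + 0))\{b,c,d} + (a.0\{a}\{c,d} + (a.0 + d.0 + (0 + 0 + a.0))) ⊢ -a-> n1, -a-> n2, -a-> n3, -d-> n2
  n1 = (a.(0 + 0))\{b,c,d} ⊢ -a-> n4
  n2 = 0 ⊢ stopped
  n3 = 0\{a}\{c,d} ⊢ stopped
  n4 = (0 + 0)\{b,c,d} ⊢ stopped
Partition-refinement fixed point:
  B0 = {m0, n0}
  B1 = {m2, m3, m4, n2, n3, n4}
  B2 = {m1, n1}
m0 ∈ B0, n0 ∈ B0 → same block
Bisimilar ⇒ trace-equivalent.

trace-equivalent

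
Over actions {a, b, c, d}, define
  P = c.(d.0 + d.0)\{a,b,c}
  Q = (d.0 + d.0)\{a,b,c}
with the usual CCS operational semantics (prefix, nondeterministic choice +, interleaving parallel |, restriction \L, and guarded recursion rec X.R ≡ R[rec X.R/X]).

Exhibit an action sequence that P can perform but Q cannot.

Reachable graph of P (3 states):
  u0 = c.(d.0 + d.0)\{a,b,c} → —c→ u1
  u1 = (d.0 + d.0)\{a,b,c} → —d→ u2
  u2 = 0\{a,b,c} → stopped
Reachable graph of Q (2 states):
  v0 = (d.0 + d.0)\{a,b,c} → —d→ v1
  v1 = 0\{a,b,c} → stopped
Executing c from P (initial set {u0}):
  [1] c ⇒ {u1}
  — P admits the full trace.
Executing c from Q (initial set {v0}):
  [1] c ⇒ ∅  — Q cannot continue

c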